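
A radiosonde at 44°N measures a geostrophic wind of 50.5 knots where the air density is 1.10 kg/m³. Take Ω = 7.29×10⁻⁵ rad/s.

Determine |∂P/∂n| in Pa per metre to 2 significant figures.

Coriolis parameter at 44°N:
f = 2Ω sin φ = 2 × 7.29×10⁻⁵ × sin 44° = 1.01×10⁻⁴ s⁻¹
Wind speed in SI: 50.5 knots = 26.0 m/s
Geostrophic balance rearranged: |∂P/∂n| = f ρ V_g
|∂P/∂n| = 1.01×10⁻⁴ × 1.10 × 26.0 = 2.89×10⁻³ Pa/m

2.9×10⁻³ Pa/m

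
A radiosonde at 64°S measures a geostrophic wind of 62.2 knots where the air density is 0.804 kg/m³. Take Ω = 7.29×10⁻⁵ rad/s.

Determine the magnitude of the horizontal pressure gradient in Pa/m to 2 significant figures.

Coriolis parameter at 64°S:
f = 2Ω sin φ = 2 × 7.29×10⁻⁵ × sin 64° = 1.31×10⁻⁴ s⁻¹
Wind speed in SI: 62.2 knots = 32.0 m/s
Geostrophic balance rearranged: |∂P/∂n| = f ρ V_g
|∂P/∂n| = 1.31×10⁻⁴ × 0.804 × 32.0 = 3.37×10⁻³ Pa/m

3.4×10⁻³ Pa/m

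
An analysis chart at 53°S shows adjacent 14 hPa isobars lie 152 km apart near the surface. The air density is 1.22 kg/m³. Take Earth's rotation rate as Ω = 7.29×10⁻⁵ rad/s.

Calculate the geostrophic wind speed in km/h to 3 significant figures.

233 km/h

Coriolis parameter at 53°S:
f = 2Ω sin φ = 2 × 7.29×10⁻⁵ × sin 53° = 1.16×10⁻⁴ s⁻¹
Pressure gradient: |∂P/∂n| = 1400 Pa / 152000 m = 9.21×10⁻³ Pa/m
Geostrophic balance (pressure-gradient force = Coriolis force):
V_g = (1/(fρ)) |∂P/∂n| = 9.21×10⁻³ / (1.16×10⁻⁴ × 1.22) = 64.8 m/s
Converting: 64.8 m/s × 3.6 = 233 km/h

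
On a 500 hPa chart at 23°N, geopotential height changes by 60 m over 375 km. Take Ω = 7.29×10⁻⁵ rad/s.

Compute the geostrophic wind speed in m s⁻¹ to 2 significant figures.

28 m s⁻¹

Coriolis parameter at 23°N:
f = 2Ω sin φ = 2 × 7.29×10⁻⁵ × sin 23° = 5.70×10⁻⁵ s⁻¹
Height gradient: |∂Z/∂n| = 60 m / 375000 m = 1.60×10⁻⁴
On a pressure surface, geostrophic balance gives V_g = (g/f)|∂Z/∂n|:
V_g = 9.81 × 1.60×10⁻⁴ / 5.70×10⁻⁵ = 27.6 m/s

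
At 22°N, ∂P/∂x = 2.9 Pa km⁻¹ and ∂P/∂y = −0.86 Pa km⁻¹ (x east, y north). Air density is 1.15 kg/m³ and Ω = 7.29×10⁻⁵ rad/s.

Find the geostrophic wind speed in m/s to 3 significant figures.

48.2 m/s

Coriolis parameter at 22°N:
f = 2Ω sin φ = 2 × 7.29×10⁻⁵ × sin 22° = 5.46×10⁻⁵ s⁻¹
Component geostrophic relations (x east, y north):
u_g = −(1/(fρ)) ∂P/∂y,  v_g = (1/(fρ)) ∂P/∂x
u_g = −(−0.86×10⁻³)/(5.46×10⁻⁵ × 1.15) = 13.7 m/s;  v_g = (2.9×10⁻³)/(5.46×10⁻⁵ × 1.15) = 46.2 m/s
|V_g| = √(u_g² + v_g²) = 48.2 m/s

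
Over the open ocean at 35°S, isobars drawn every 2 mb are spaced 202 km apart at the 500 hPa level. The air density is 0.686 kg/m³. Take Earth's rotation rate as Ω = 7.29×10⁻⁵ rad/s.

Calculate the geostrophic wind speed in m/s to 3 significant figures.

Coriolis parameter at 35°S:
f = 2Ω sin φ = 2 × 7.29×10⁻⁵ × sin 35° = 8.36×10⁻⁵ s⁻¹
Pressure gradient: |∂P/∂n| = 200 Pa / 202000 m = 9.90×10⁻⁴ Pa/m
Geostrophic balance (pressure-gradient force = Coriolis force):
V_g = (1/(fρ)) |∂P/∂n| = 9.90×10⁻⁴ / (8.36×10⁻⁵ × 0.686) = 17.3 m/s

17.3 m/s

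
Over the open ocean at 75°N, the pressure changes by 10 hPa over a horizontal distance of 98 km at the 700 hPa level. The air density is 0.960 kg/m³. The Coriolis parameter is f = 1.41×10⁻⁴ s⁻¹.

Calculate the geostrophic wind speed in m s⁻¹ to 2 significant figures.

Pressure gradient: |∂P/∂n| = 1000 Pa / 98000 m = 1.02×10⁻² Pa/m
Geostrophic balance (pressure-gradient force = Coriolis force):
V_g = (1/(fρ)) |∂P/∂n| = 1.02×10⁻² / (1.41×10⁻⁴ × 0.960) = 75.4 m/s

75 m s⁻¹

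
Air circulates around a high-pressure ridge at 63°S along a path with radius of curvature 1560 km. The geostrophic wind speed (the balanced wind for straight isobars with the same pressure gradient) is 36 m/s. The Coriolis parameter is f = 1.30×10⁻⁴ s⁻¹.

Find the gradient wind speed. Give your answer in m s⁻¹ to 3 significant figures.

46.8 m s⁻¹

Around a high, pressure-gradient force acts outward with centrifugal, so Coriolis balances both:
fV = (1/ρ)|∂P/∂n| + V²/R  →  V² − fR·V + fR·V_g = 0
With fR = 1.30×10⁻⁴ × 1560×10³ m = 203 m/s:
V = [fR − √((fR)² − 4 fR V_g)]/2 = [203 − √(203² − 4×203×36)]/2 = 46.8 m/s
Supergeostrophic (V > V_g = 36 m/s), as expected around a high.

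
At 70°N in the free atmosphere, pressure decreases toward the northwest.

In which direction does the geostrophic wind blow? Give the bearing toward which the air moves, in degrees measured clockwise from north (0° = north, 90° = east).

The pressure-gradient force points toward the northwest (bearing 315°).
Geostrophic balance: in the Northern Hemisphere the Coriolis force deflects motion to the right, so the geostrophic wind blows 90° to the right of the pressure-gradient force (low pressure on the left).
Rotating 315° by 90° clockwise gives 045° — the wind blows toward the northeast.

045°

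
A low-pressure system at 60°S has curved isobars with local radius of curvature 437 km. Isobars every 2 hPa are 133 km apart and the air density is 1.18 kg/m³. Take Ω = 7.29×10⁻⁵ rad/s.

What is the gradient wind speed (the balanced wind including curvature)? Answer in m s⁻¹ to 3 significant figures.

Coriolis parameter at 60°S:
f = 2Ω sin φ = 2 × 7.29×10⁻⁵ × sin 60° = 1.26×10⁻⁴ s⁻¹
Pressure gradient: |∂P/∂n| = 200 Pa / 133000 m = 1.50×10⁻³ Pa/m
Geostrophic speed: V_g = |∂P/∂n|/(fρ) = 1.50×10⁻³/(1.26×10⁻⁴ × 1.18) = 10.1 m/s
Around a low, centrifugal force acts outward with Coriolis, so pressure-gradient force balances both:
(1/ρ)|∂P/∂n| = fV + V²/R  →  V² + fR·V − fR·V_g = 0
With fR = 1.26×10⁻⁴ × 437×10³ m = 55.2 m/s:
V = [−fR + √((fR)² + 4 fR V_g)]/2 = [−55.2 + √(55.2² + 4×55.2×10.1)]/2 = 8.72 m/s
Subgeostrophic (V < V_g = 10.1 m/s), as expected around a low.

8.72 m s⁻¹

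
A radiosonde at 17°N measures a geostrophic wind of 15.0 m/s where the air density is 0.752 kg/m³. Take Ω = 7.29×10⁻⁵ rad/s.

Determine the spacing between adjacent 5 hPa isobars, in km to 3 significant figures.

Coriolis parameter at 17°N:
f = 2Ω sin φ = 2 × 7.29×10⁻⁵ × sin 17° = 4.26×10⁻⁵ s⁻¹
Geostrophic balance rearranged: |∂P/∂n| = f ρ V_g
|∂P/∂n| = 4.26×10⁻⁵ × 0.752 × 15.0 = 4.81×10⁻⁴ Pa/m
Isobar spacing: Δn = ΔP/|∂P/∂n| = 500 Pa / 4.81×10⁻⁴ Pa/m = 1039844 m ≈ 1040 km

1040 km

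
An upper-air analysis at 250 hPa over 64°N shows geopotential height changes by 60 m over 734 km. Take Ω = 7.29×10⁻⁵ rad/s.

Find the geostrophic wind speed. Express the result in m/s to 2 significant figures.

Coriolis parameter at 64°N:
f = 2Ω sin φ = 2 × 7.29×10⁻⁵ × sin 64° = 1.31×10⁻⁴ s⁻¹
Height gradient: |∂Z/∂n| = 60 m / 734000 m = 8.17×10⁻⁵
On a pressure surface, geostrophic balance gives V_g = (g/f)|∂Z/∂n|:
V_g = 9.81 × 8.17×10⁻⁵ / 1.31×10⁻⁴ = 6.12 m/s

6.1 m/s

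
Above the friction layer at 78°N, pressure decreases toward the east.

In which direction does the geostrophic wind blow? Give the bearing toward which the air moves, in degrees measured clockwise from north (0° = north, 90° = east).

180°

The pressure-gradient force points toward the east (bearing 090°).
Geostrophic balance: in the Northern Hemisphere the Coriolis force deflects motion to the right, so the geostrophic wind blows 90° to the right of the pressure-gradient force (low pressure on the left).
Rotating 090° by 90° clockwise gives 180° — the wind blows toward the south.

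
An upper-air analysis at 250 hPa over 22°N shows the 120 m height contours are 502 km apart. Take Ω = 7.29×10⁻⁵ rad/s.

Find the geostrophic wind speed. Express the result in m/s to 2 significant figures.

43 m/s

Coriolis parameter at 22°N:
f = 2Ω sin φ = 2 × 7.29×10⁻⁵ × sin 22° = 5.46×10⁻⁵ s⁻¹
Height gradient: |∂Z/∂n| = 120 m / 502000 m = 2.39×10⁻⁴
On a pressure surface, geostrophic balance gives V_g = (g/f)|∂Z/∂n|:
V_g = 9.81 × 2.39×10⁻⁴ / 5.46×10⁻⁵ = 42.9 m/s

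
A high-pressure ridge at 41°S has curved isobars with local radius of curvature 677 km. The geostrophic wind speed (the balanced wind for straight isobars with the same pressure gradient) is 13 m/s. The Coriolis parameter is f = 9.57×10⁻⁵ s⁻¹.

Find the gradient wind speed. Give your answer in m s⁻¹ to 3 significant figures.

18.0 m s⁻¹

Around a high, pressure-gradient force acts outward with centrifugal, so Coriolis balances both:
fV = (1/ρ)|∂P/∂n| + V²/R  →  V² − fR·V + fR·V_g = 0
With fR = 9.57×10⁻⁵ × 677×10³ m = 64.8 m/s:
V = [fR − √((fR)² − 4 fR V_g)]/2 = [64.8 − √(64.8² − 4×64.8×13)]/2 = 18 m/s
Supergeostrophic (V > V_g = 13 m/s), as expected around a high.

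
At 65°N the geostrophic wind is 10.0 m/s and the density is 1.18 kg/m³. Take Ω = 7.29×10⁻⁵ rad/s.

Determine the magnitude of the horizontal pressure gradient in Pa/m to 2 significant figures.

Coriolis parameter at 65°N:
f = 2Ω sin φ = 2 × 7.29×10⁻⁵ × sin 65° = 1.32×10⁻⁴ s⁻¹
Geostrophic balance rearranged: |∂P/∂n| = f ρ V_g
|∂P/∂n| = 1.32×10⁻⁴ × 1.18 × 10.0 = 1.56×10⁻³ Pa/m

1.6×10⁻³ Pa/m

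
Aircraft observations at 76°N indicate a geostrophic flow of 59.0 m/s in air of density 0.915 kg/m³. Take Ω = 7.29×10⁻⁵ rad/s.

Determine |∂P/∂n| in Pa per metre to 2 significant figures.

7.6×10⁻³ Pa/m

Coriolis parameter at 76°N:
f = 2Ω sin φ = 2 × 7.29×10⁻⁵ × sin 76° = 1.41×10⁻⁴ s⁻¹
Geostrophic balance rearranged: |∂P/∂n| = f ρ V_g
|∂P/∂n| = 1.41×10⁻⁴ × 0.915 × 59.0 = 7.64×10⁻³ Pa/m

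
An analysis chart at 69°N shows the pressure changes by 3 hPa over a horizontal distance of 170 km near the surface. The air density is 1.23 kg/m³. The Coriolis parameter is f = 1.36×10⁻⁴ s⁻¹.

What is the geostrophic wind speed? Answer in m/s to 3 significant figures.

Pressure gradient: |∂P/∂n| = 300 Pa / 170000 m = 1.76×10⁻³ Pa/m
Geostrophic balance (pressure-gradient force = Coriolis force):
V_g = (1/(fρ)) |∂P/∂n| = 1.76×10⁻³ / (1.36×10⁻⁴ × 1.23) = 10.5 m/s

10.5 m/s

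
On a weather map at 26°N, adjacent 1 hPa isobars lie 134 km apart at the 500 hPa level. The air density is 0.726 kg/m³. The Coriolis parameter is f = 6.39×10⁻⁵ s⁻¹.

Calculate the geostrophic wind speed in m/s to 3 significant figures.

Pressure gradient: |∂P/∂n| = 100 Pa / 134000 m = 7.46×10⁻⁴ Pa/m
Geostrophic balance (pressure-gradient force = Coriolis force):
V_g = (1/(fρ)) |∂P/∂n| = 7.46×10⁻⁴ / (6.39×10⁻⁵ × 0.726) = 16.1 m/s

16.1 m/s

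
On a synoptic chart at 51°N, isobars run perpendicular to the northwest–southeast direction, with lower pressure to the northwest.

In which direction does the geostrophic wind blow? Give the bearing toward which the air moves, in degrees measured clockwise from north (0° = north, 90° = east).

The pressure-gradient force points toward the northwest (bearing 315°).
Geostrophic balance: in the Northern Hemisphere the Coriolis force deflects motion to the right, so the geostrophic wind blows 90° to the right of the pressure-gradient force (low pressure on the left).
Rotating 315° by 90° clockwise gives 045° — the wind blows toward the northeast.

045°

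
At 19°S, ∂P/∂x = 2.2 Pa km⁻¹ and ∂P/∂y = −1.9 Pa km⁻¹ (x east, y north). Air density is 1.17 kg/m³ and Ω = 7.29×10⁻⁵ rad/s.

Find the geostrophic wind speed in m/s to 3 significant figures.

Coriolis parameter at 19°S:
f = 2Ω sin φ = 2 × 7.29×10⁻⁵ × sin 19° = 4.75×10⁻⁵ s⁻¹
In the Southern Hemisphere f is negative: f = −4.75×10⁻⁵ s⁻¹.
Component geostrophic relations (x east, y north):
u_g = −(1/(fρ)) ∂P/∂y,  v_g = (1/(fρ)) ∂P/∂x
u_g = −(−1.9×10⁻³)/(−4.75×10⁻⁵ × 1.17) = −34.2 m/s;  v_g = (2.2×10⁻³)/(−4.75×10⁻⁵ × 1.17) = −39.6 m/s
|V_g| = √(u_g² + v_g²) = 52.3 m/s

52.3 m/s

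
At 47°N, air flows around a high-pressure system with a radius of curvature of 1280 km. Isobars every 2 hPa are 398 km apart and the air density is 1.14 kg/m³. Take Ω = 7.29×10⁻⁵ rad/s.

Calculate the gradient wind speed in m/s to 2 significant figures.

Coriolis parameter at 47°N:
f = 2Ω sin φ = 2 × 7.29×10⁻⁵ × sin 47° = 1.07×10⁻⁴ s⁻¹
Pressure gradient: |∂P/∂n| = 200 Pa / 398000 m = 5.03×10⁻⁴ Pa/m
Geostrophic speed: V_g = |∂P/∂n|/(fρ) = 5.03×10⁻⁴/(1.07×10⁻⁴ × 1.14) = 4.13 m/s
Around a high, pressure-gradient force acts outward with centrifugal, so Coriolis balances both:
fV = (1/ρ)|∂P/∂n| + V²/R  →  V² − fR·V + fR·V_g = 0
With fR = 1.07×10⁻⁴ × 1280×10³ m = 136 m/s:
V = [fR − √((fR)² − 4 fR V_g)]/2 = [136 − √(136² − 4×136×4.13)]/2 = 4.27 m/s
Supergeostrophic (V > V_g = 4.13 m/s), as expected around a high.

4.3 m/s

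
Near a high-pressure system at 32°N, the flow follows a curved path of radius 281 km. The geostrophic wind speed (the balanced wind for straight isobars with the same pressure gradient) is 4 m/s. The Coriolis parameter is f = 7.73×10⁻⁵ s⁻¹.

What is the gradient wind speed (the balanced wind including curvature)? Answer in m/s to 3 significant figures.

Around a high, pressure-gradient force acts outward with centrifugal, so Coriolis balances both:
fV = (1/ρ)|∂P/∂n| + V²/R  →  V² − fR·V + fR·V_g = 0
With fR = 7.73×10⁻⁵ × 281×10³ m = 21.7 m/s:
V = [fR − √((fR)² − 4 fR V_g)]/2 = [21.7 − √(21.7² − 4×21.7×4)]/2 = 5.29 m/s
Supergeostrophic (V > V_g = 4 m/s), as expected around a high.

5.29 m/s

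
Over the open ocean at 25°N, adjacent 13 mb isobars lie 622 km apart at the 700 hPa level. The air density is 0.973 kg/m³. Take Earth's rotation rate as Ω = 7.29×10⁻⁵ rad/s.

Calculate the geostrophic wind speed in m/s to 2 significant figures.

Coriolis parameter at 25°N:
f = 2Ω sin φ = 2 × 7.29×10⁻⁵ × sin 25° = 6.16×10⁻⁵ s⁻¹
Pressure gradient: |∂P/∂n| = 1300 Pa / 622000 m = 2.09×10⁻³ Pa/m
Geostrophic balance (pressure-gradient force = Coriolis force):
V_g = (1/(fρ)) |∂P/∂n| = 2.09×10⁻³ / (6.16×10⁻⁵ × 0.973) = 34.9 m/s

35 m/s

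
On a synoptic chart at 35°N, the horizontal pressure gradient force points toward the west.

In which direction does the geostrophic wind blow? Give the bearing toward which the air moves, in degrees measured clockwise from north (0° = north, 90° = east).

000°

The pressure-gradient force points toward the west (bearing 270°).
Geostrophic balance: in the Northern Hemisphere the Coriolis force deflects motion to the right, so the geostrophic wind blows 90° to the right of the pressure-gradient force (low pressure on the left).
Rotating 270° by 90° clockwise gives 000° — the wind blows toward the north.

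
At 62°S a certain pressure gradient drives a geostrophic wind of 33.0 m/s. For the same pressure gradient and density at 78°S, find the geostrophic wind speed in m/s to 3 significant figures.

29.8 m/s

With the same pressure gradient and density, V_g ∝ 1/f ∝ 1/sin φ.
V₂ = V₁ · sin φ₁ / sin φ₂ = 33.0 × sin 62° / sin 78°
V₂ = 33.0 × 0.8829/0.9781 = 29.8 m/s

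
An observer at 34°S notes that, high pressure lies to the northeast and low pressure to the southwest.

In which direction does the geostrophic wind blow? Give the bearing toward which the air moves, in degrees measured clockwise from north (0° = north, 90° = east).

The pressure-gradient force points toward the southwest (bearing 225°).
Geostrophic balance: in the Southern Hemisphere the Coriolis force deflects motion to the left, so the geostrophic wind blows 90° to the left of the pressure-gradient force (low pressure on the right).
Rotating 225° by 90° counterclockwise gives 135° — the wind blows toward the southeast.

135°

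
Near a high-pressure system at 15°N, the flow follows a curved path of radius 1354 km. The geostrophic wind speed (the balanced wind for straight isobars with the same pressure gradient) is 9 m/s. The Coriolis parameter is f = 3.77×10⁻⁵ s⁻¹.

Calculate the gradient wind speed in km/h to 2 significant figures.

42 km/h

Around a high, pressure-gradient force acts outward with centrifugal, so Coriolis balances both:
fV = (1/ρ)|∂P/∂n| + V²/R  →  V² − fR·V + fR·V_g = 0
With fR = 3.77×10⁻⁵ × 1354×10³ m = 51.0 m/s:
V = [fR − √((fR)² − 4 fR V_g)]/2 = [51.0 − √(51.0² − 4×51.0×9)]/2 = 11.7 m/s
Supergeostrophic (V > V_g = 9 m/s), as expected around a high.
Converting: 11.7 m/s × 3.6 = 42 km/h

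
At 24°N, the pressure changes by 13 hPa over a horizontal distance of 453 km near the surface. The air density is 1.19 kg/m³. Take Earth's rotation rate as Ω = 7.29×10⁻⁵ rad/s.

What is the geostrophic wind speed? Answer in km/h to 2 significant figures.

150 km/h

Coriolis parameter at 24°N:
f = 2Ω sin φ = 2 × 7.29×10⁻⁵ × sin 24° = 5.93×10⁻⁵ s⁻¹
Pressure gradient: |∂P/∂n| = 1300 Pa / 453000 m = 2.87×10⁻³ Pa/m
Geostrophic balance (pressure-gradient force = Coriolis force):
V_g = (1/(fρ)) |∂P/∂n| = 2.87×10⁻³ / (5.93×10⁻⁵ × 1.19) = 40.7 m/s
Converting: 40.7 m/s × 3.6 = 150 km/h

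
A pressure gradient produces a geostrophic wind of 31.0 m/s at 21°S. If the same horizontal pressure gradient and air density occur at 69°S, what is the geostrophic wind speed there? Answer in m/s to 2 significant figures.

12 m/s

With the same pressure gradient and density, V_g ∝ 1/f ∝ 1/sin φ.
V₂ = V₁ · sin φ₁ / sin φ₂ = 31.0 × sin 21° / sin 69°
V₂ = 31.0 × 0.3584/0.9336 = 12 m/s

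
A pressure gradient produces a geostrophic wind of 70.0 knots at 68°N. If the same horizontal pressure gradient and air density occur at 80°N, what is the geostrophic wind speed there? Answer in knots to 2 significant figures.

With the same pressure gradient and density, V_g ∝ 1/f ∝ 1/sin φ.
V₂ = V₁ · sin φ₁ / sin φ₂ = 70.0 × sin 68° / sin 80°
V₂ = 70.0 × 0.9272/0.9848 = 66 knots

66 knots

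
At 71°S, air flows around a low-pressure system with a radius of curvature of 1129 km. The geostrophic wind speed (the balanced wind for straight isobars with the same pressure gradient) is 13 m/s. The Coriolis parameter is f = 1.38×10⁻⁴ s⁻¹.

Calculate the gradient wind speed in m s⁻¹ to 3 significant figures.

Around a low, centrifugal force acts outward with Coriolis, so pressure-gradient force balances both:
(1/ρ)|∂P/∂n| = fV + V²/R  →  V² + fR·V − fR·V_g = 0
With fR = 1.38×10⁻⁴ × 1129×10³ m = 156 m/s:
V = [−fR + √((fR)² + 4 fR V_g)]/2 = [−156 + √(156² + 4×156×13)]/2 = 12.1 m/s
Subgeostrophic (V < V_g = 13 m/s), as expected around a low.

12.1 m s⁻¹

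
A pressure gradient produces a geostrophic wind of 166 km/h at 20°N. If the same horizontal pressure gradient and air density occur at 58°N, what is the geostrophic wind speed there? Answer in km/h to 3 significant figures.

66.9 km/h

With the same pressure gradient and density, V_g ∝ 1/f ∝ 1/sin φ.
V₂ = V₁ · sin φ₁ / sin φ₂ = 166 × sin 20° / sin 58°
V₂ = 166 × 0.3420/0.8480 = 66.9 km/h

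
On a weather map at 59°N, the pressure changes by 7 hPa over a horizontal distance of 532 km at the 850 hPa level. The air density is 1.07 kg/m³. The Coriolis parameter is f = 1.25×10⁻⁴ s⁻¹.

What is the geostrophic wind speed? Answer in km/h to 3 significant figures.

35.4 km/h

Pressure gradient: |∂P/∂n| = 700 Pa / 532000 m = 1.32×10⁻³ Pa/m
Geostrophic balance (pressure-gradient force = Coriolis force):
V_g = (1/(fρ)) |∂P/∂n| = 1.32×10⁻³ / (1.25×10⁻⁴ × 1.07) = 9.84 m/s
Converting: 9.84 m/s × 3.6 = 35.4 km/h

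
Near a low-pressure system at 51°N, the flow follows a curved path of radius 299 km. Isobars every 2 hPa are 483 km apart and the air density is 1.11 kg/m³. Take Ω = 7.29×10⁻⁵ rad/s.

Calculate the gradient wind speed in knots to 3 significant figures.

5.88 knots

Coriolis parameter at 51°N:
f = 2Ω sin φ = 2 × 7.29×10⁻⁵ × sin 51° = 1.13×10⁻⁴ s⁻¹
Pressure gradient: |∂P/∂n| = 200 Pa / 483000 m = 4.14×10⁻⁴ Pa/m
Geostrophic speed: V_g = |∂P/∂n|/(fρ) = 4.14×10⁻⁴/(1.13×10⁻⁴ × 1.11) = 3.29 m/s
Around a low, centrifugal force acts outward with Coriolis, so pressure-gradient force balances both:
(1/ρ)|∂P/∂n| = fV + V²/R  →  V² + fR·V − fR·V_g = 0
With fR = 1.13×10⁻⁴ × 299×10³ m = 33.9 m/s:
V = [−fR + √((fR)² + 4 fR V_g)]/2 = [−33.9 + √(33.9² + 4×33.9×3.29)]/2 = 3.02 m/s
Subgeostrophic (V < V_g = 3.29 m/s), as expected around a low.
Converting: 3.02 m/s × 1.944 = 5.88 knots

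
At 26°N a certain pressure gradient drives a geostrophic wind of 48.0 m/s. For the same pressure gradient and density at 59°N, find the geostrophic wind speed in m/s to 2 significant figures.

25 m/s

With the same pressure gradient and density, V_g ∝ 1/f ∝ 1/sin φ.
V₂ = V₁ · sin φ₁ / sin φ₂ = 48.0 × sin 26° / sin 59°
V₂ = 48.0 × 0.4384/0.8572 = 25 m/s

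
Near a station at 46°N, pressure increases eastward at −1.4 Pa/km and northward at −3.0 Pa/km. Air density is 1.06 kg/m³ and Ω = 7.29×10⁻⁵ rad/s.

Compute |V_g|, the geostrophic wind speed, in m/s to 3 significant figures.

Coriolis parameter at 46°N:
f = 2Ω sin φ = 2 × 7.29×10⁻⁵ × sin 46° = 1.05×10⁻⁴ s⁻¹
Component geostrophic relations (x east, y north):
u_g = −(1/(fρ)) ∂P/∂y,  v_g = (1/(fρ)) ∂P/∂x
u_g = −(−3.0×10⁻³)/(1.05×10⁻⁴ × 1.06) = 27.0 m/s;  v_g = (−1.4×10⁻³)/(1.05×10⁻⁴ × 1.06) = −12.6 m/s
|V_g| = √(u_g² + v_g²) = 29.8 m/s

29.8 m/s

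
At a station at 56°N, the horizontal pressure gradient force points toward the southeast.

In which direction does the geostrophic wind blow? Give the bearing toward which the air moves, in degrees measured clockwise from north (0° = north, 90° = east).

The pressure-gradient force points toward the southeast (bearing 135°).
Geostrophic balance: in the Northern Hemisphere the Coriolis force deflects motion to the right, so the geostrophic wind blows 90° to the right of the pressure-gradient force (low pressure on the left).
Rotating 135° by 90° clockwise gives 225° — the wind blows toward the southwest.

225°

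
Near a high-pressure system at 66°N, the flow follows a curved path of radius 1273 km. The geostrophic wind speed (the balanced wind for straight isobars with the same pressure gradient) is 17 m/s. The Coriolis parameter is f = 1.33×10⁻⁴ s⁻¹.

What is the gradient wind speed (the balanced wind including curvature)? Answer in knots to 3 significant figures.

37.3 knots

Around a high, pressure-gradient force acts outward with centrifugal, so Coriolis balances both:
fV = (1/ρ)|∂P/∂n| + V²/R  →  V² − fR·V + fR·V_g = 0
With fR = 1.33×10⁻⁴ × 1273×10³ m = 169 m/s:
V = [fR − √((fR)² − 4 fR V_g)]/2 = [169 − √(169² − 4×169×17)]/2 = 19.2 m/s
Supergeostrophic (V > V_g = 17 m/s), as expected around a high.
Converting: 19.2 m/s × 1.944 = 37.3 knots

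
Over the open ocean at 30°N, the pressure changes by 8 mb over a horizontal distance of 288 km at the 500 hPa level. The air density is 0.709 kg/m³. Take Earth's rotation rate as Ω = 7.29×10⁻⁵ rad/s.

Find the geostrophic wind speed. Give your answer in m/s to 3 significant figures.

53.7 m/s

Coriolis parameter at 30°N:
f = 2Ω sin φ = 2 × 7.29×10⁻⁵ × sin 30° = 7.29×10⁻⁵ s⁻¹
Pressure gradient: |∂P/∂n| = 800 Pa / 288000 m = 2.78×10⁻³ Pa/m
Geostrophic balance (pressure-gradient force = Coriolis force):
V_g = (1/(fρ)) |∂P/∂n| = 2.78×10⁻³ / (7.29×10⁻⁵ × 0.709) = 53.7 m/s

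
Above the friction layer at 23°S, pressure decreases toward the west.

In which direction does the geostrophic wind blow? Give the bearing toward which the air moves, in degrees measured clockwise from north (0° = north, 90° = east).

180°

The pressure-gradient force points toward the west (bearing 270°).
Geostrophic balance: in the Southern Hemisphere the Coriolis force deflects motion to the left, so the geostrophic wind blows 90° to the left of the pressure-gradient force (low pressure on the right).
Rotating 270° by 90° counterclockwise gives 180° — the wind blows toward the south.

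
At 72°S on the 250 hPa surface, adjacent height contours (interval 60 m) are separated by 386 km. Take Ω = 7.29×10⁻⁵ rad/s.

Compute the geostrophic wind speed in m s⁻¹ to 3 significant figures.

Coriolis parameter at 72°S:
f = 2Ω sin φ = 2 × 7.29×10⁻⁵ × sin 72° = 1.39×10⁻⁴ s⁻¹
Height gradient: |∂Z/∂n| = 60 m / 386000 m = 1.55×10⁻⁴
On a pressure surface, geostrophic balance gives V_g = (g/f)|∂Z/∂n|:
V_g = 9.81 × 1.55×10⁻⁴ / 1.39×10⁻⁴ = 11.0 m/s

11.0 m s⁻¹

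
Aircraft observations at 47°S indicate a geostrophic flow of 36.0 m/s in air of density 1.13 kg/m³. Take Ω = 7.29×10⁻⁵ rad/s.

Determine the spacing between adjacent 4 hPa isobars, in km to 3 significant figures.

92.2 km

Coriolis parameter at 47°S:
f = 2Ω sin φ = 2 × 7.29×10⁻⁵ × sin 47° = 1.07×10⁻⁴ s⁻¹
Geostrophic balance rearranged: |∂P/∂n| = f ρ V_g
|∂P/∂n| = 1.07×10⁻⁴ × 1.13 × 36.0 = 4.34×10⁻³ Pa/m
Isobar spacing: Δn = ΔP/|∂P/∂n| = 400 Pa / 4.34×10⁻³ Pa/m = 92213 m ≈ 92.2 km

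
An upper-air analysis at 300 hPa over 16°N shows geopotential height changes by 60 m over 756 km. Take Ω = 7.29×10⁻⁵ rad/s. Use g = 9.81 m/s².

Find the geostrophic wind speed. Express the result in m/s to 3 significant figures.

Coriolis parameter at 16°N:
f = 2Ω sin φ = 2 × 7.29×10⁻⁵ × sin 16° = 4.02×10⁻⁵ s⁻¹
Height gradient: |∂Z/∂n| = 60 m / 756000 m = 7.94×10⁻⁵
On a pressure surface, geostrophic balance gives V_g = (g/f)|∂Z/∂n|:
V_g = 9.81 × 7.94×10⁻⁵ / 4.02×10⁻⁵ = 19.4 m/s

19.4 m/s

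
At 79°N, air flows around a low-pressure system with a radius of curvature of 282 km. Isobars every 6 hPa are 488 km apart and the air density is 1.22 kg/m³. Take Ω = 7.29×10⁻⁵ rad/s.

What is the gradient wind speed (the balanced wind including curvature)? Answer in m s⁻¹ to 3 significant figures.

6.12 m s⁻¹

Coriolis parameter at 79°N:
f = 2Ω sin φ = 2 × 7.29×10⁻⁵ × sin 79° = 1.43×10⁻⁴ s⁻¹
Pressure gradient: |∂P/∂n| = 600 Pa / 488000 m = 1.23×10⁻³ Pa/m
Geostrophic speed: V_g = |∂P/∂n|/(fρ) = 1.23×10⁻³/(1.43×10⁻⁴ × 1.22) = 7.04 m/s
Around a low, centrifugal force acts outward with Coriolis, so pressure-gradient force balances both:
(1/ρ)|∂P/∂n| = fV + V²/R  →  V² + fR·V − fR·V_g = 0
With fR = 1.43×10⁻⁴ × 282×10³ m = 40.4 m/s:
V = [−fR + √((fR)² + 4 fR V_g)]/2 = [−40.4 + √(40.4² + 4×40.4×7.04)]/2 = 6.12 m/s
Subgeostrophic (V < V_g = 7.04 m/s), as expected around a low.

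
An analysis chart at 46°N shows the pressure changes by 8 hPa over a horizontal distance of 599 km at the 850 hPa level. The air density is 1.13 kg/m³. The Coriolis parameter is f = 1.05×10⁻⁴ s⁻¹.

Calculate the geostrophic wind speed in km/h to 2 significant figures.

Pressure gradient: |∂P/∂n| = 800 Pa / 599000 m = 1.34×10⁻³ Pa/m
Geostrophic balance (pressure-gradient force = Coriolis force):
V_g = (1/(fρ)) |∂P/∂n| = 1.34×10⁻³ / (1.05×10⁻⁴ × 1.13) = 11.3 m/s
Converting: 11.3 m/s × 3.6 = 41 km/h

41 km/h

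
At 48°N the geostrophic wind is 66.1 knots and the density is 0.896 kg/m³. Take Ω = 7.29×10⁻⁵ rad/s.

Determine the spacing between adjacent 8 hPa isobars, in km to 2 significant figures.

Coriolis parameter at 48°N:
f = 2Ω sin φ = 2 × 7.29×10⁻⁵ × sin 48° = 1.08×10⁻⁴ s⁻¹
Wind speed in SI: 66.1 knots = 34.0 m/s
Geostrophic balance rearranged: |∂P/∂n| = f ρ V_g
|∂P/∂n| = 1.08×10⁻⁴ × 0.896 × 34.0 = 3.30×10⁻³ Pa/m
Isobar spacing: Δn = ΔP/|∂P/∂n| = 800 Pa / 3.30×10⁻³ Pa/m = 242332 m ≈ 240 km

240 km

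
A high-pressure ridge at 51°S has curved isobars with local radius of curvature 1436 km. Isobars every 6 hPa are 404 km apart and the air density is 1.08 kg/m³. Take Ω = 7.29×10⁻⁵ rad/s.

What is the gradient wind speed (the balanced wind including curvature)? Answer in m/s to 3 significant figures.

13.2 m/s

Coriolis parameter at 51°S:
f = 2Ω sin φ = 2 × 7.29×10⁻⁵ × sin 51° = 1.13×10⁻⁴ s⁻¹
Pressure gradient: |∂P/∂n| = 600 Pa / 404000 m = 1.49×10⁻³ Pa/m
Geostrophic speed: V_g = |∂P/∂n|/(fρ) = 1.49×10⁻³/(1.13×10⁻⁴ × 1.08) = 12.1 m/s
Around a high, pressure-gradient force acts outward with centrifugal, so Coriolis balances both:
fV = (1/ρ)|∂P/∂n| + V²/R  →  V² − fR·V + fR·V_g = 0
With fR = 1.13×10⁻⁴ × 1436×10³ m = 163 m/s:
V = [fR − √((fR)² − 4 fR V_g)]/2 = [163 − √(163² − 4×163×12.1)]/2 = 13.2 m/s
Supergeostrophic (V > V_g = 12.1 m/s), as expected around a high.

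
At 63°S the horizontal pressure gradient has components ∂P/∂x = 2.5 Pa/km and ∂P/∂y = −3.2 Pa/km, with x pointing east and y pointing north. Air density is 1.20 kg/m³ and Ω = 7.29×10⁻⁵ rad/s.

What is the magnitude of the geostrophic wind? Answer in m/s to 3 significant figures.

26.0 m/s

Coriolis parameter at 63°S:
f = 2Ω sin φ = 2 × 7.29×10⁻⁵ × sin 63° = 1.30×10⁻⁴ s⁻¹
In the Southern Hemisphere f is negative: f = −1.30×10⁻⁴ s⁻¹.
Component geostrophic relations (x east, y north):
u_g = −(1/(fρ)) ∂P/∂y,  v_g = (1/(fρ)) ∂P/∂x
u_g = −(−3.2×10⁻³)/(−1.30×10⁻⁴ × 1.20) = −20.5 m/s;  v_g = (2.5×10⁻³)/(−1.30×10⁻⁴ × 1.20) = −16.0 m/s
|V_g| = √(u_g² + v_g²) = 26.0 m/s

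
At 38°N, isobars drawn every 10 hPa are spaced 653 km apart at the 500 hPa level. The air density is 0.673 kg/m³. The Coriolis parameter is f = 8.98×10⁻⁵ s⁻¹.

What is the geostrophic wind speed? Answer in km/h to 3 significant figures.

Pressure gradient: |∂P/∂n| = 1000 Pa / 653000 m = 1.53×10⁻³ Pa/m
Geostrophic balance (pressure-gradient force = Coriolis force):
V_g = (1/(fρ)) |∂P/∂n| = 1.53×10⁻³ / (8.98×10⁻⁵ × 0.673) = 25.3 m/s
Converting: 25.3 m/s × 3.6 = 91.2 km/h

91.2 km/h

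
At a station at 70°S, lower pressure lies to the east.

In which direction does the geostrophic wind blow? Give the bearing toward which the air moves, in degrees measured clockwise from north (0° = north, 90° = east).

000°

The pressure-gradient force points toward the east (bearing 090°).
Geostrophic balance: in the Southern Hemisphere the Coriolis force deflects motion to the left, so the geostrophic wind blows 90° to the left of the pressure-gradient force (low pressure on the right).
Rotating 090° by 90° counterclockwise gives 000° — the wind blows toward the north.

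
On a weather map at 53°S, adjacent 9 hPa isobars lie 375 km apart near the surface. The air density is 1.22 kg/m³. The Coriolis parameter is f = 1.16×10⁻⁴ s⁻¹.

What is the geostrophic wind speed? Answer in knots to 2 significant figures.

Pressure gradient: |∂P/∂n| = 900 Pa / 375000 m = 2.40×10⁻³ Pa/m
Geostrophic balance (pressure-gradient force = Coriolis force):
V_g = (1/(fρ)) |∂P/∂n| = 2.40×10⁻³ / (1.16×10⁻⁴ × 1.22) = 17.0 m/s
Converting: 17.0 m/s × 1.944 = 33 knots

33 knots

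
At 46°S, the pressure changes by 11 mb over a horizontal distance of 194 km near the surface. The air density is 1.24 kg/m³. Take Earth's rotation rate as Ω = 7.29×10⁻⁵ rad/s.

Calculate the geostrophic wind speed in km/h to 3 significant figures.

157 km/h

Coriolis parameter at 46°S:
f = 2Ω sin φ = 2 × 7.29×10⁻⁵ × sin 46° = 1.05×10⁻⁴ s⁻¹
Pressure gradient: |∂P/∂n| = 1100 Pa / 194000 m = 5.67×10⁻³ Pa/m
Geostrophic balance (pressure-gradient force = Coriolis force):
V_g = (1/(fρ)) |∂P/∂n| = 5.67×10⁻³ / (1.05×10⁻⁴ × 1.24) = 43.6 m/s
Converting: 43.6 m/s × 3.6 = 157 km/h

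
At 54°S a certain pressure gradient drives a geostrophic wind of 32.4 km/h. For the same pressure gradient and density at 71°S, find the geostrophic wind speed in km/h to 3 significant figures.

27.7 km/h

With the same pressure gradient and density, V_g ∝ 1/f ∝ 1/sin φ.
V₂ = V₁ · sin φ₁ / sin φ₂ = 32.4 × sin 54° / sin 71°
V₂ = 32.4 × 0.8090/0.9455 = 27.7 km/h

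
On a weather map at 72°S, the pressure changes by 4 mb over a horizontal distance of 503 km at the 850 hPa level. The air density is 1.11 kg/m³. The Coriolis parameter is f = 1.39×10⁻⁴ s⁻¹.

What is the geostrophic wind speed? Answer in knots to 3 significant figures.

Pressure gradient: |∂P/∂n| = 400 Pa / 503000 m = 7.95×10⁻⁴ Pa/m
Geostrophic balance (pressure-gradient force = Coriolis force):
V_g = (1/(fρ)) |∂P/∂n| = 7.95×10⁻⁴ / (1.39×10⁻⁴ × 1.11) = 5.15 m/s
Converting: 5.15 m/s × 1.944 = 10.0 knots

10.0 knots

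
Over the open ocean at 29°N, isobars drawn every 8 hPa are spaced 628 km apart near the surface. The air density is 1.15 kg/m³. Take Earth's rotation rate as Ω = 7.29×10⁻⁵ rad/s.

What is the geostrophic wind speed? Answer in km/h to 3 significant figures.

Coriolis parameter at 29°N:
f = 2Ω sin φ = 2 × 7.29×10⁻⁵ × sin 29° = 7.07×10⁻⁵ s⁻¹
Pressure gradient: |∂P/∂n| = 800 Pa / 628000 m = 1.27×10⁻³ Pa/m
Geostrophic balance (pressure-gradient force = Coriolis force):
V_g = (1/(fρ)) |∂P/∂n| = 1.27×10⁻³ / (7.07×10⁻⁵ × 1.15) = 15.7 m/s
Converting: 15.7 m/s × 3.6 = 56.4 km/h

56.4 km/h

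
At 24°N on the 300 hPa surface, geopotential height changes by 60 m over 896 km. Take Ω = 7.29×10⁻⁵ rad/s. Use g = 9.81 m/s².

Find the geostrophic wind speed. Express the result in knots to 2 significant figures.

Coriolis parameter at 24°N:
f = 2Ω sin φ = 2 × 7.29×10⁻⁵ × sin 24° = 5.93×10⁻⁵ s⁻¹
Height gradient: |∂Z/∂n| = 60 m / 896000 m = 6.70×10⁻⁵
On a pressure surface, geostrophic balance gives V_g = (g/f)|∂Z/∂n|:
V_g = 9.81 × 6.70×10⁻⁵ / 5.93×10⁻⁵ = 11.1 m/s
Converting: 11.1 m/s × 1.944 = 22 knots

22 knots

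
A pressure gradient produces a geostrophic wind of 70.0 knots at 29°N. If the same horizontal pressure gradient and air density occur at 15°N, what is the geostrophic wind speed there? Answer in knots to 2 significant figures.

With the same pressure gradient and density, V_g ∝ 1/f ∝ 1/sin φ.
V₂ = V₁ · sin φ₁ / sin φ₂ = 70.0 × sin 29° / sin 15°
V₂ = 70.0 × 0.4848/0.2588 = 130 knots

130 knots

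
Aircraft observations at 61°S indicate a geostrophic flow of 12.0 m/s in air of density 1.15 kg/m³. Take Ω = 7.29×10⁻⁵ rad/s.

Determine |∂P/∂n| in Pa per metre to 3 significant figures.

1.76×10⁻³ Pa/m

Coriolis parameter at 61°S:
f = 2Ω sin φ = 2 × 7.29×10⁻⁵ × sin 61° = 1.28×10⁻⁴ s⁻¹
Geostrophic balance rearranged: |∂P/∂n| = f ρ V_g
|∂P/∂n| = 1.28×10⁻⁴ × 1.15 × 12.0 = 1.76×10⁻³ Pa/m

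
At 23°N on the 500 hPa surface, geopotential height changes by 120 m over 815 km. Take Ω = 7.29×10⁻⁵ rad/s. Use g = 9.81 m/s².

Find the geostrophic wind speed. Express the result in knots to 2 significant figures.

49 knots

Coriolis parameter at 23°N:
f = 2Ω sin φ = 2 × 7.29×10⁻⁵ × sin 23° = 5.70×10⁻⁵ s⁻¹
Height gradient: |∂Z/∂n| = 120 m / 815000 m = 1.47×10⁻⁴
On a pressure surface, geostrophic balance gives V_g = (g/f)|∂Z/∂n|:
V_g = 9.81 × 1.47×10⁻⁴ / 5.70×10⁻⁵ = 25.4 m/s
Converting: 25.4 m/s × 1.944 = 49 knots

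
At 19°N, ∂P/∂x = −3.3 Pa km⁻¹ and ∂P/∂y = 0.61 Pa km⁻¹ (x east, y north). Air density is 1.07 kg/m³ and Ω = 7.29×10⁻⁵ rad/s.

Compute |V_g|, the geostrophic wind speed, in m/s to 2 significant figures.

66 m/s

Coriolis parameter at 19°N:
f = 2Ω sin φ = 2 × 7.29×10⁻⁵ × sin 19° = 4.75×10⁻⁵ s⁻¹
Component geostrophic relations (x east, y north):
u_g = −(1/(fρ)) ∂P/∂y,  v_g = (1/(fρ)) ∂P/∂x
u_g = −(0.61×10⁻³)/(4.75×10⁻⁵ × 1.07) = −12.0 m/s;  v_g = (−3.3×10⁻³)/(4.75×10⁻⁵ × 1.07) = −65.0 m/s
|V_g| = √(u_g² + v_g²) = 66.1 m/s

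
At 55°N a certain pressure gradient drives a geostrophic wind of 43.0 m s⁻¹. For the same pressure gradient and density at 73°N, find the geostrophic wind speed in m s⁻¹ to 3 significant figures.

With the same pressure gradient and density, V_g ∝ 1/f ∝ 1/sin φ.
V₂ = V₁ · sin φ₁ / sin φ₂ = 43.0 × sin 55° / sin 73°
V₂ = 43.0 × 0.8192/0.9563 = 36.8 m s⁻¹

36.8 m s⁻¹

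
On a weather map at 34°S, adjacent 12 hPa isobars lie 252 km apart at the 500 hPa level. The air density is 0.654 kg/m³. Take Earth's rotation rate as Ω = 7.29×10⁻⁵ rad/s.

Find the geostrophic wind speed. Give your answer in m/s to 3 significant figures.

Coriolis parameter at 34°S:
f = 2Ω sin φ = 2 × 7.29×10⁻⁵ × sin 34° = 8.15×10⁻⁵ s⁻¹
Pressure gradient: |∂P/∂n| = 1200 Pa / 252000 m = 4.76×10⁻³ Pa/m
Geostrophic balance (pressure-gradient force = Coriolis force):
V_g = (1/(fρ)) |∂P/∂n| = 4.76×10⁻³ / (8.15×10⁻⁵ × 0.654) = 89.3 m/s

89.3 m/s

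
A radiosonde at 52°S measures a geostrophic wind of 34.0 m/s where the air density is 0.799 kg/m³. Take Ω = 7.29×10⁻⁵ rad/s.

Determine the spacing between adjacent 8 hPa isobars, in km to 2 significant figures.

Coriolis parameter at 52°S:
f = 2Ω sin φ = 2 × 7.29×10⁻⁵ × sin 52° = 1.15×10⁻⁴ s⁻¹
Geostrophic balance rearranged: |∂P/∂n| = f ρ V_g
|∂P/∂n| = 1.15×10⁻⁴ × 0.799 × 34.0 = 3.12×10⁻³ Pa/m
Isobar spacing: Δn = ΔP/|∂P/∂n| = 800 Pa / 3.12×10⁻³ Pa/m = 256315 m ≈ 260 km

260 km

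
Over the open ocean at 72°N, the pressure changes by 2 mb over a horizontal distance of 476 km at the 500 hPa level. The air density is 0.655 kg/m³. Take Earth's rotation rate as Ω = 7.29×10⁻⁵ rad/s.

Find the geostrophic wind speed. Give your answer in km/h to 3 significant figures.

Coriolis parameter at 72°N:
f = 2Ω sin φ = 2 × 7.29×10⁻⁵ × sin 72° = 1.39×10⁻⁴ s⁻¹
Pressure gradient: |∂P/∂n| = 200 Pa / 476000 m = 4.20×10⁻⁴ Pa/m
Geostrophic balance (pressure-gradient force = Coriolis force):
V_g = (1/(fρ)) |∂P/∂n| = 4.20×10⁻⁴ / (1.39×10⁻⁴ × 0.655) = 4.63 m/s
Converting: 4.63 m/s × 3.6 = 16.7 km/h

16.7 km/h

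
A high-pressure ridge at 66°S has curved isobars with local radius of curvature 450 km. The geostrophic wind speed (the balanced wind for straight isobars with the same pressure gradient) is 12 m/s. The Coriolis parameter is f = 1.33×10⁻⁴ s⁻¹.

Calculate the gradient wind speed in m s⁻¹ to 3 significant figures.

16.6 m s⁻¹

Around a high, pressure-gradient force acts outward with centrifugal, so Coriolis balances both:
fV = (1/ρ)|∂P/∂n| + V²/R  →  V² − fR·V + fR·V_g = 0
With fR = 1.33×10⁻⁴ × 450×10³ m = 59.8 m/s:
V = [fR − √((fR)² − 4 fR V_g)]/2 = [59.8 − √(59.8² − 4×59.8×12)]/2 = 16.6 m/s
Supergeostrophic (V > V_g = 12 m/s), as expected around a high.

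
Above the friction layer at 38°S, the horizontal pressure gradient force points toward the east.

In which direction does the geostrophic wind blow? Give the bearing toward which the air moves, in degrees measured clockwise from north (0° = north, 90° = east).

The pressure-gradient force points toward the east (bearing 090°).
Geostrophic balance: in the Southern Hemisphere the Coriolis force deflects motion to the left, so the geostrophic wind blows 90° to the left of the pressure-gradient force (low pressure on the right).
Rotating 090° by 90° counterclockwise gives 000° — the wind blows toward the north.

000°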